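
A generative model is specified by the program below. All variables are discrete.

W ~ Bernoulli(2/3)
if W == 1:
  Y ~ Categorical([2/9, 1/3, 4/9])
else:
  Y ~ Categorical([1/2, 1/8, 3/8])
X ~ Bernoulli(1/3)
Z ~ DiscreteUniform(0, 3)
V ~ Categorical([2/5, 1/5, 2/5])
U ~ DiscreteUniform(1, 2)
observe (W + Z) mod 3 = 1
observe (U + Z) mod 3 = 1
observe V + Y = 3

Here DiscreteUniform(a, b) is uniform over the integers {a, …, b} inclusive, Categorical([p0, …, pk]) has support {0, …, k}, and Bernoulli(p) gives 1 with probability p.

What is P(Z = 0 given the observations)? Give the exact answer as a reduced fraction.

P(Z = 0 | obs) = 1/2

Enumerate traces; 8 have nonzero weight after conditioning:
  (W=1, Y=1, X=0, Z=0, V=2, U=1) weight 1/135
  (W=1, Y=1, X=0, Z=3, V=2, U=1) weight 1/135
  (W=1, Y=1, X=1, Z=0, V=2, U=1) weight 1/270
  (W=1, Y=1, X=1, Z=3, V=2, U=1) weight 1/270
  (W=1, Y=2, X=0, Z=0, V=1, U=1) weight 2/405
  (W=1, Y=2, X=0, Z=3, V=1, U=1) weight 2/405
  (W=1, Y=2, X=1, Z=0, V=1, U=1) weight 1/405
  (W=1, Y=2, X=1, Z=3, V=1, U=1) weight 1/405
Group by Z:
  weight(Z=0) = 1/54
  weight(Z=3) = 1/54
Total weight = 1/54 + 1/54 = 1/27
P(Z=0 | obs) = 1/54 / 1/27 = 1/2
P(Z=3 | obs) = 1/54 / 1/27 = 1/2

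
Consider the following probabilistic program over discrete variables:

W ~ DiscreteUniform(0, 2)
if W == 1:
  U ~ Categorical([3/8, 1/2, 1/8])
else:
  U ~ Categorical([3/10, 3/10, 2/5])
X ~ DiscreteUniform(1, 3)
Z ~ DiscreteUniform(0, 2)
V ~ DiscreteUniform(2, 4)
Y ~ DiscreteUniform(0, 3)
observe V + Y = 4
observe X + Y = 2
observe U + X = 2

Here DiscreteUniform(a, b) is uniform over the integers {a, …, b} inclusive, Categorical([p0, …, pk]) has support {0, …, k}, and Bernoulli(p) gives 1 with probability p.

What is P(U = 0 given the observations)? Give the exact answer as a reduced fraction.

P(U = 0 | obs) = 39/83

Enumerate traces; 18 have nonzero weight after conditioning:
  (W=0, U=0, X=2, Z=0, V=4, Y=0) weight 1/1080
  (W=0, U=0, X=2, Z=1, V=4, Y=0) weight 1/1080
  (W=0, U=0, X=2, Z=2, V=4, Y=0) weight 1/1080
  (W=0, U=1, X=1, Z=0, V=3, Y=1) weight 1/1080
  (W=0, U=1, X=1, Z=1, V=3, Y=1) weight 1/1080
  (W=0, U=1, X=1, Z=2, V=3, Y=1) weight 1/1080
  (W=1, U=0, X=2, Z=0, V=4, Y=0) weight 1/864
  (W=1, U=0, X=2, Z=1, V=4, Y=0) weight 1/864
  … 10 more
Group by U:
  weight(U=0) = 13/1440
  weight(U=1) = 11/1080
Total weight = 13/1440 + 11/1080 = 83/4320
P(U=0 | obs) = 13/1440 / 83/4320 = 39/83
P(U=1 | obs) = 11/1080 / 83/4320 = 44/83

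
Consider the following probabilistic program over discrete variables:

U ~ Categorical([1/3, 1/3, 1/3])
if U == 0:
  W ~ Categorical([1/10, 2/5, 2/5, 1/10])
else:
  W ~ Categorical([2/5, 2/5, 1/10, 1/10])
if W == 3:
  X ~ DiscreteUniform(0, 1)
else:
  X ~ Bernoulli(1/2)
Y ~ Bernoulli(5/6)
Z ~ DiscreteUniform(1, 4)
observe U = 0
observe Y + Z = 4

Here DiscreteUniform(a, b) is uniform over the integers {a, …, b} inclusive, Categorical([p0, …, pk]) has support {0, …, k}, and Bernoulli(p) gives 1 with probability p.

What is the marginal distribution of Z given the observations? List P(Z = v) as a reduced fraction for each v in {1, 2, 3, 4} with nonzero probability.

Enumerate traces; 16 have nonzero weight after conditioning:
  (U=0, W=0, X=0, Y=0, Z=4) weight 1/1440
  (U=0, W=0, X=0, Y=1, Z=3) weight 1/288
  (U=0, W=0, X=1, Y=0, Z=4) weight 1/1440
  (U=0, W=0, X=1, Y=1, Z=3) weight 1/288
  (U=0, W=1, X=0, Y=0, Z=4) weight 1/360
  (U=0, W=1, X=0, Y=1, Z=3) weight 1/72
  (U=0, W=1, X=1, Y=0, Z=4) weight 1/360
  (U=0, W=1, X=1, Y=1, Z=3) weight 1/72
  … 8 more
Group by Z:
  weight(Z=3) = 5/72
  weight(Z=4) = 1/72
Total weight = 5/72 + 1/72 = 1/12
P(Z=3 | obs) = 5/72 / 1/12 = 5/6
P(Z=4 | obs) = 1/72 / 1/12 = 1/6

P(Z=3) = 5/6, P(Z=4) = 1/6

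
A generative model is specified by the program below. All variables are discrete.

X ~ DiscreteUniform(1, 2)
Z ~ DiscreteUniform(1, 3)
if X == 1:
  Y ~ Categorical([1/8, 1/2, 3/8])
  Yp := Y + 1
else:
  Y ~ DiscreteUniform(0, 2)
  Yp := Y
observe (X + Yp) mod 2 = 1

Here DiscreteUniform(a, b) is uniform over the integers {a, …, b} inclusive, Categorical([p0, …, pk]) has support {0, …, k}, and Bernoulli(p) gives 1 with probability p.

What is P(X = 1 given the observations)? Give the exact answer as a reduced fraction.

Enumerate traces; 6 have nonzero weight after conditioning:
  (X=1, Z=1, Y=1) weight 1/12
  (X=1, Z=2, Y=1) weight 1/12
  (X=1, Z=3, Y=1) weight 1/12
  (X=2, Z=1, Y=1) weight 1/18
  (X=2, Z=2, Y=1) weight 1/18
  (X=2, Z=3, Y=1) weight 1/18
Group by X:
  weight(X=1) = 1/4
  weight(X=2) = 1/6
Total weight = 1/4 + 1/6 = 5/12
P(X=1 | obs) = 1/4 / 5/12 = 3/5
P(X=2 | obs) = 1/6 / 5/12 = 2/5

P(X = 1 | obs) = 3/5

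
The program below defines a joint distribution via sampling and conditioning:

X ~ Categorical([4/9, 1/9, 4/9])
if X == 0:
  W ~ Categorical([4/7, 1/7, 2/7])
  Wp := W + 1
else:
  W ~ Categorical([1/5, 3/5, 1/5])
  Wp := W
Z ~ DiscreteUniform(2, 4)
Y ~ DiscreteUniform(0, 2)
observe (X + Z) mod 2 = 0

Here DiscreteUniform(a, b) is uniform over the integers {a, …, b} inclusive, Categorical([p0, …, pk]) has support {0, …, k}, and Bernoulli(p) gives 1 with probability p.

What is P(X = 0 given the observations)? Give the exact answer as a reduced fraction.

P(X = 0 | obs) = 8/17

Enumerate traces; 45 have nonzero weight after conditioning:
  (X=0, W=0, Z=2, Y=0) weight 16/567
  (X=0, W=0, Z=2, Y=1) weight 16/567
  (X=0, W=0, Z=2, Y=2) weight 16/567
  (X=0, W=0, Z=4, Y=0) weight 16/567
  (X=0, W=0, Z=4, Y=1) weight 16/567
  (X=0, W=0, Z=4, Y=2) weight 16/567
  (X=0, W=1, Z=2, Y=0) weight 4/567
  (X=0, W=1, Z=2, Y=1) weight 4/567
  (X=1, W=0, Z=3, Y=0) weight 1/405
  (X=2, W=0, Z=2, Y=0) weight 4/405
  … 35 more
Group by X:
  weight(X=0) = 8/27
  weight(X=1) = 1/27
  weight(X=2) = 8/27
Total weight = 8/27 + 1/27 + 8/27 = 17/27
P(X=0 | obs) = 8/27 / 17/27 = 8/17
P(X=1 | obs) = 1/27 / 17/27 = 1/17
P(X=2 | obs) = 8/27 / 17/27 = 8/17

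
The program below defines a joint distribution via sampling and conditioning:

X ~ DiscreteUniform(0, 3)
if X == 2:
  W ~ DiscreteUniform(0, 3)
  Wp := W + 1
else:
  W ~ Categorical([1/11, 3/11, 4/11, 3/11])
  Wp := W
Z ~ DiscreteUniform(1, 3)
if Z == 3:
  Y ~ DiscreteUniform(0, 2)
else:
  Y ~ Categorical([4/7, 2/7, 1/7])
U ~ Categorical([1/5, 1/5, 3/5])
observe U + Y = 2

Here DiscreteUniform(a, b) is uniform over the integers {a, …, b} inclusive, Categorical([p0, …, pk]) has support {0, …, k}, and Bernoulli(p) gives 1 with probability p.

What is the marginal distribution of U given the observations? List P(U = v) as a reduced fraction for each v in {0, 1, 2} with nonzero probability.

P(U=0) = 13/125, P(U=1) = 19/125, P(U=2) = 93/125

Enumerate traces; 144 have nonzero weight after conditioning:
  (X=0, W=0, Z=1, Y=0, U=2) weight 1/385
  (X=0, W=0, Z=1, Y=1, U=1) weight 1/2310
  (X=0, W=0, Z=1, Y=2, U=0) weight 1/4620
  (X=0, W=0, Z=2, Y=0, U=2) weight 1/385
  (X=0, W=0, Z=2, Y=1, U=1) weight 1/2310
  (X=0, W=0, Z=2, Y=2, U=0) weight 1/4620
  (X=0, W=0, Z=3, Y=0, U=2) weight 1/660
  (X=0, W=0, Z=3, Y=1, U=1) weight 1/1980
  … 136 more
Group by U:
  weight(U=0) = 13/315
  weight(U=1) = 19/315
  weight(U=2) = 31/105
Total weight = 13/315 + 19/315 + 31/105 = 25/63
P(U=0 | obs) = 13/315 / 25/63 = 13/125
P(U=1 | obs) = 19/315 / 25/63 = 19/125
P(U=2 | obs) = 31/105 / 25/63 = 93/125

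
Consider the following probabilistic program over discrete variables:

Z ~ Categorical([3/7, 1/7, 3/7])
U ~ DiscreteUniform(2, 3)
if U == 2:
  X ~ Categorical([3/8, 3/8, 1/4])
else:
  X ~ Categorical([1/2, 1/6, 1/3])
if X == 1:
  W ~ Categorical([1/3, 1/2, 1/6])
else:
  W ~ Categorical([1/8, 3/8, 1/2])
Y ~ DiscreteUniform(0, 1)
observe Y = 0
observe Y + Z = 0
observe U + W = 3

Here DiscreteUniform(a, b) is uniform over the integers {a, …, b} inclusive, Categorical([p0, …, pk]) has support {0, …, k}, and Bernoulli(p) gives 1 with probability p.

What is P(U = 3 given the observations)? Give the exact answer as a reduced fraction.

P(U = 3 | obs) = 92/335

Enumerate traces; 6 have nonzero weight after conditioning:
  (Z=0, U=2, X=0, W=1, Y=0) weight 27/1792
  (Z=0, U=2, X=1, W=1, Y=0) weight 9/448
  (Z=0, U=2, X=2, W=1, Y=0) weight 9/896
  (Z=0, U=3, X=0, W=0, Y=0) weight 3/448
  (Z=0, U=3, X=1, W=0, Y=0) weight 1/168
  (Z=0, U=3, X=2, W=0, Y=0) weight 1/224
Group by U:
  weight(U=2) = 81/1792
  weight(U=3) = 23/1344
Total weight = 81/1792 + 23/1344 = 335/5376
P(U=2 | obs) = 81/1792 / 335/5376 = 243/335
P(U=3 | obs) = 23/1344 / 335/5376 = 92/335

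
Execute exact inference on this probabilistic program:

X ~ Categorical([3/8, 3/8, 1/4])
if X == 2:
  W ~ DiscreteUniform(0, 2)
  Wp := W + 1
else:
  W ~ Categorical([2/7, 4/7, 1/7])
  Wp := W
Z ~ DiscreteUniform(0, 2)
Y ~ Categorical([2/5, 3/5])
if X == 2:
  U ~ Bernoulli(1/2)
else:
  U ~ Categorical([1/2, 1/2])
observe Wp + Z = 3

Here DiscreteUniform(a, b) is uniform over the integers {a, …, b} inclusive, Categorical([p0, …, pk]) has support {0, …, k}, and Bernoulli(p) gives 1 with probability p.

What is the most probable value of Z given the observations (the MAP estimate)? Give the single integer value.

Enumerate traces; 28 have nonzero weight after conditioning:
  (X=0, W=1, Z=2, Y=0, U=0) weight 1/70
  (X=0, W=1, Z=2, Y=0, U=1) weight 1/70
  (X=0, W=1, Z=2, Y=1, U=0) weight 3/140
  (X=0, W=1, Z=2, Y=1, U=1) weight 3/140
  (X=0, W=2, Z=1, Y=0, U=0) weight 1/280
  (X=0, W=2, Z=1, Y=0, U=1) weight 1/280
  (X=0, W=2, Z=1, Y=1, U=0) weight 3/560
  (X=0, W=2, Z=1, Y=1, U=1) weight 3/560
  (X=2, W=2, Z=0, Y=0, U=0) weight 1/180
  … 19 more
Group by Z:
  weight(Z=0) = 1/36
  weight(Z=1) = 4/63
  weight(Z=2) = 43/252
Total weight = 1/36 + 4/63 + 43/252 = 11/42
P(Z=0 | obs) = 1/36 / 11/42 = 7/66
P(Z=1 | obs) = 4/63 / 11/42 = 8/33
P(Z=2 | obs) = 43/252 / 11/42 = 43/66
argmax = 2

argmax_v P(Z = v | obs) = 2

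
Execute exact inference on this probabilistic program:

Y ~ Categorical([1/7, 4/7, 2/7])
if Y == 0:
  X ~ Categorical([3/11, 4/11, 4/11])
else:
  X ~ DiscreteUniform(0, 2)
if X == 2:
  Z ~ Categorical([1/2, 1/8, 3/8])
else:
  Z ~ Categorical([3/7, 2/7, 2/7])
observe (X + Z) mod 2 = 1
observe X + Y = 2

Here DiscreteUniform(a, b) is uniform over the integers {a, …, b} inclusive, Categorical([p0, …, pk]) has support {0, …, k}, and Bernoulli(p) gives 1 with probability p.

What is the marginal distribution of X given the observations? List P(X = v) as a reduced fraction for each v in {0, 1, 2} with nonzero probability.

Enumerate traces; 4 have nonzero weight after conditioning:
  (Y=0, X=2, Z=1) weight 1/154
  (Y=1, X=1, Z=0) weight 4/49
  (Y=1, X=1, Z=2) weight 8/147
  (Y=2, X=0, Z=1) weight 4/147
Group by X:
  weight(X=0) = 4/147
  weight(X=1) = 20/147
  weight(X=2) = 1/154
Total weight = 4/147 + 20/147 + 1/154 = 183/1078
P(X=0 | obs) = 4/147 / 183/1078 = 88/549
P(X=1 | obs) = 20/147 / 183/1078 = 440/549
P(X=2 | obs) = 1/154 / 183/1078 = 7/183

P(X=0) = 88/549, P(X=1) = 440/549, P(X=2) = 7/183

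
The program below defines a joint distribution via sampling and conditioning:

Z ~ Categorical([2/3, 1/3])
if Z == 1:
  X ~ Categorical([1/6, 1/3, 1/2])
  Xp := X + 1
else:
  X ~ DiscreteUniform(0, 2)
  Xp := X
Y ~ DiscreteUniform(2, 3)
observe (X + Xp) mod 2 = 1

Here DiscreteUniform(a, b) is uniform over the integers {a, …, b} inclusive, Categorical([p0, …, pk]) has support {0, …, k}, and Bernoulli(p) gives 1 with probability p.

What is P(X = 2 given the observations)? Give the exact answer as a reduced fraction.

P(X = 2 | obs) = 1/2

Enumerate traces; 6 have nonzero weight after conditioning:
  (Z=1, X=0, Y=2) weight 1/36
  (Z=1, X=0, Y=3) weight 1/36
  (Z=1, X=1, Y=2) weight 1/18
  (Z=1, X=1, Y=3) weight 1/18
  (Z=1, X=2, Y=2) weight 1/12
  (Z=1, X=2, Y=3) weight 1/12
Group by X:
  weight(X=0) = 1/18
  weight(X=1) = 1/9
  weight(X=2) = 1/6
Total weight = 1/18 + 1/9 + 1/6 = 1/3
P(X=0 | obs) = 1/18 / 1/3 = 1/6
P(X=1 | obs) = 1/9 / 1/3 = 1/3
P(X=2 | obs) = 1/6 / 1/3 = 1/2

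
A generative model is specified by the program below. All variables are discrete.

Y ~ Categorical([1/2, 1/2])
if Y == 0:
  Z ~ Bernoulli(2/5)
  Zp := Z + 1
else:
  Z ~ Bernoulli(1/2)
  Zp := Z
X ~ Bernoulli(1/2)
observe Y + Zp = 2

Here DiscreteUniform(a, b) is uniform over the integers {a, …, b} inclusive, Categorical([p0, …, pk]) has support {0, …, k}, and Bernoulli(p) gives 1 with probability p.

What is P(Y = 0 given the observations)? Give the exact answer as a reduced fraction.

Enumerate traces; 4 have nonzero weight after conditioning:
  (Y=0, Z=1, X=0) weight 1/10
  (Y=0, Z=1, X=1) weight 1/10
  (Y=1, Z=1, X=0) weight 1/8
  (Y=1, Z=1, X=1) weight 1/8
Group by Y:
  weight(Y=0) = 1/5
  weight(Y=1) = 1/4
Total weight = 1/5 + 1/4 = 9/20
P(Y=0 | obs) = 1/5 / 9/20 = 4/9
P(Y=1 | obs) = 1/4 / 9/20 = 5/9

P(Y = 0 | obs) = 4/9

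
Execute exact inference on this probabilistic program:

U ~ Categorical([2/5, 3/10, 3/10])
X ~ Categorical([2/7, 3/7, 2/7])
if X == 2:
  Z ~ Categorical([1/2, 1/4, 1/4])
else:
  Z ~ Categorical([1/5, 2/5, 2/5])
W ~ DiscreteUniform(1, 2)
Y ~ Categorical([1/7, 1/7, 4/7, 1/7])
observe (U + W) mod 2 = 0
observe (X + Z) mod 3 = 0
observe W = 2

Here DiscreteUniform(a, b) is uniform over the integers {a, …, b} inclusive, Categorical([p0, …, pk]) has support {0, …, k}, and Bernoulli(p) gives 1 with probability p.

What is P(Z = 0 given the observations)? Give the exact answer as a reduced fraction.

Enumerate traces; 24 have nonzero weight after conditioning:
  (U=0, X=0, Z=0, W=2, Y=0) weight 2/1225
  (U=0, X=0, Z=0, W=2, Y=1) weight 2/1225
  (U=0, X=0, Z=0, W=2, Y=2) weight 8/1225
  (U=0, X=0, Z=0, W=2, Y=3) weight 2/1225
  (U=0, X=1, Z=2, W=2, Y=0) weight 6/1225
  (U=0, X=1, Z=2, W=2, Y=1) weight 6/1225
  (U=0, X=1, Z=2, W=2, Y=2) weight 24/1225
  (U=0, X=1, Z=2, W=2, Y=3) weight 6/1225
  (U=0, X=2, Z=1, W=2, Y=0) weight 1/490
  … 15 more
Group by Z:
  weight(Z=0) = 1/50
  weight(Z=1) = 1/40
  weight(Z=2) = 3/50
Total weight = 1/50 + 1/40 + 3/50 = 21/200
P(Z=0 | obs) = 1/50 / 21/200 = 4/21
P(Z=1 | obs) = 1/40 / 21/200 = 5/21
P(Z=2 | obs) = 3/50 / 21/200 = 4/7

P(Z = 0 | obs) = 4/21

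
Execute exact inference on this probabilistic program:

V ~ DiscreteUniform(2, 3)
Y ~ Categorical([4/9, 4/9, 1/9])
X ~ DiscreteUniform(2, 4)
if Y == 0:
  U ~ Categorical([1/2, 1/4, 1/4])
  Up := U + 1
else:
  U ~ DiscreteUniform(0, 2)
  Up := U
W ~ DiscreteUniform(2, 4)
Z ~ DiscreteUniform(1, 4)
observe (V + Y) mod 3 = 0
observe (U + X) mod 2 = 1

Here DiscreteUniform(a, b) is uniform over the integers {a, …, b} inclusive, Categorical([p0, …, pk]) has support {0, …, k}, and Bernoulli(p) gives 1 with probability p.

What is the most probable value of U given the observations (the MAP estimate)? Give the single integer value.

Enumerate traces; 96 have nonzero weight after conditioning:
  (V=2, Y=1, X=2, U=1, W=2, Z=1) weight 1/486
  (V=2, Y=1, X=2, U=1, W=2, Z=2) weight 1/486
  (V=2, Y=1, X=2, U=1, W=2, Z=3) weight 1/486
  (V=2, Y=1, X=2, U=1, W=2, Z=4) weight 1/486
  (V=2, Y=1, X=2, U=1, W=3, Z=1) weight 1/486
  (V=2, Y=1, X=2, U=1, W=3, Z=2) weight 1/486
  (V=2, Y=1, X=2, U=1, W=3, Z=3) weight 1/486
  (V=2, Y=1, X=2, U=1, W=3, Z=4) weight 1/486
  (V=2, Y=1, X=3, U=0, W=2, Z=1) weight 1/486
  (V=2, Y=1, X=3, U=2, W=2, Z=1) weight 1/486
  … 86 more
Group by U:
  weight(U=0) = 5/81
  weight(U=1) = 7/81
  weight(U=2) = 7/162
Total weight = 5/81 + 7/81 + 7/162 = 31/162
P(U=0 | obs) = 5/81 / 31/162 = 10/31
P(U=1 | obs) = 7/81 / 31/162 = 14/31
P(U=2 | obs) = 7/162 / 31/162 = 7/31
argmax = 1

argmax_v P(U = v | obs) = 1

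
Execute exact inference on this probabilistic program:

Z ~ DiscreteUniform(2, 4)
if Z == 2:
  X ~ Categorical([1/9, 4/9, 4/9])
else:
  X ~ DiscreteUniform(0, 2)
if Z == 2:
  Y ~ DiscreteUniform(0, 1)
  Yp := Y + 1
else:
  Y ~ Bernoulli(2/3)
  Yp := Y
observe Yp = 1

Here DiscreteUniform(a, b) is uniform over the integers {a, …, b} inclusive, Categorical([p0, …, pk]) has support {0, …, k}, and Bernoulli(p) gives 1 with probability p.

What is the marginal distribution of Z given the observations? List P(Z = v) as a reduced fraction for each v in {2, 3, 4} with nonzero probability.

Enumerate traces; 9 have nonzero weight after conditioning:
  (Z=2, X=0, Y=0) weight 1/54
  (Z=2, X=1, Y=0) weight 2/27
  (Z=2, X=2, Y=0) weight 2/27
  (Z=3, X=0, Y=1) weight 2/27
  (Z=3, X=1, Y=1) weight 2/27
  (Z=3, X=2, Y=1) weight 2/27
  (Z=4, X=0, Y=1) weight 2/27
  (Z=4, X=1, Y=1) weight 2/27
  … 1 more
Group by Z:
  weight(Z=2) = 1/6
  weight(Z=3) = 2/9
  weight(Z=4) = 2/9
Total weight = 1/6 + 2/9 + 2/9 = 11/18
P(Z=2 | obs) = 1/6 / 11/18 = 3/11
P(Z=3 | obs) = 2/9 / 11/18 = 4/11
P(Z=4 | obs) = 2/9 / 11/18 = 4/11

P(Z=2) = 3/11, P(Z=3) = 4/11, P(Z=4) = 4/11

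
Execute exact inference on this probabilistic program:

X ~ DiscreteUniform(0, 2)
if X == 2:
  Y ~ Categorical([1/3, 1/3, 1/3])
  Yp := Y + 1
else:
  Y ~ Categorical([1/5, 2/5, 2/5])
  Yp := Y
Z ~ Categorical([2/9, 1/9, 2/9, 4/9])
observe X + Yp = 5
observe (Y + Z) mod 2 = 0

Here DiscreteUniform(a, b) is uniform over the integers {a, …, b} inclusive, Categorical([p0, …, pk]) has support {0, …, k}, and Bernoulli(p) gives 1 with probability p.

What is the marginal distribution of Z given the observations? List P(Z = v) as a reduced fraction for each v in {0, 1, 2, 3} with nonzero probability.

Enumerate traces; 2 have nonzero weight after conditioning:
  (X=2, Y=2, Z=0) weight 2/81
  (X=2, Y=2, Z=2) weight 2/81
Group by Z:
  weight(Z=0) = 2/81
  weight(Z=2) = 2/81
Total weight = 2/81 + 2/81 = 4/81
P(Z=0 | obs) = 2/81 / 4/81 = 1/2
P(Z=2 | obs) = 2/81 / 4/81 = 1/2

P(Z=0) = 1/2, P(Z=2) = 1/2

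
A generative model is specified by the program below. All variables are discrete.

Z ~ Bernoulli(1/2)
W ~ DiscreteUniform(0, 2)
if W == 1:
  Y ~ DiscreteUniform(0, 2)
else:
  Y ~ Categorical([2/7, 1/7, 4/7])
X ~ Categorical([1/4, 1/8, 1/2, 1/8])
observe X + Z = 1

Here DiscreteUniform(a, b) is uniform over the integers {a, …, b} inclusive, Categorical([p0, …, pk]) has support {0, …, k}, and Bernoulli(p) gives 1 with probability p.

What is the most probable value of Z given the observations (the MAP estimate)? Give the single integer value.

Enumerate traces; 18 have nonzero weight after conditioning:
  (Z=0, W=0, Y=0, X=1) weight 1/168
  (Z=0, W=0, Y=1, X=1) weight 1/336
  (Z=0, W=0, Y=2, X=1) weight 1/84
  (Z=0, W=1, Y=0, X=1) weight 1/144
  (Z=0, W=1, Y=1, X=1) weight 1/144
  (Z=0, W=1, Y=2, X=1) weight 1/144
  (Z=0, W=2, Y=0, X=1) weight 1/168
  (Z=0, W=2, Y=1, X=1) weight 1/336
  (Z=1, W=0, Y=0, X=0) weight 1/84
  … 9 more
Group by Z:
  weight(Z=0) = 1/16
  weight(Z=1) = 1/8
Total weight = 1/16 + 1/8 = 3/16
P(Z=0 | obs) = 1/16 / 3/16 = 1/3
P(Z=1 | obs) = 1/8 / 3/16 = 2/3
argmax = 1

argmax_v P(Z = v | obs) = 1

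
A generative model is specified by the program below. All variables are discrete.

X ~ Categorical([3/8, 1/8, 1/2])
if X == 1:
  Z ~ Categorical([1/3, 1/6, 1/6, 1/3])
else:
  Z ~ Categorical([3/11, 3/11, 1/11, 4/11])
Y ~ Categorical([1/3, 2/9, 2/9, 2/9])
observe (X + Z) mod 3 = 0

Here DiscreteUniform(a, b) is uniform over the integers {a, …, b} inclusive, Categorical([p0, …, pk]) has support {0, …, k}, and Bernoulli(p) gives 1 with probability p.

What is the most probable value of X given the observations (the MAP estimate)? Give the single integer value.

Enumerate traces; 16 have nonzero weight after conditioning:
  (X=0, Z=0, Y=0) weight 3/88
  (X=0, Z=0, Y=1) weight 1/44
  (X=0, Z=0, Y=2) weight 1/44
  (X=0, Z=0, Y=3) weight 1/44
  (X=0, Z=3, Y=0) weight 1/22
  (X=0, Z=3, Y=1) weight 1/33
  (X=0, Z=3, Y=2) weight 1/33
  (X=0, Z=3, Y=3) weight 1/33
  (X=1, Z=2, Y=0) weight 1/144
  (X=2, Z=1, Y=0) weight 1/22
  … 6 more
Group by X:
  weight(X=0) = 21/88
  weight(X=1) = 1/48
  weight(X=2) = 3/22
Total weight = 21/88 + 1/48 + 3/22 = 19/48
P(X=0 | obs) = 21/88 / 19/48 = 126/209
P(X=1 | obs) = 1/48 / 19/48 = 1/19
P(X=2 | obs) = 3/22 / 19/48 = 72/209
argmax = 0

argmax_v P(X = v | obs) = 0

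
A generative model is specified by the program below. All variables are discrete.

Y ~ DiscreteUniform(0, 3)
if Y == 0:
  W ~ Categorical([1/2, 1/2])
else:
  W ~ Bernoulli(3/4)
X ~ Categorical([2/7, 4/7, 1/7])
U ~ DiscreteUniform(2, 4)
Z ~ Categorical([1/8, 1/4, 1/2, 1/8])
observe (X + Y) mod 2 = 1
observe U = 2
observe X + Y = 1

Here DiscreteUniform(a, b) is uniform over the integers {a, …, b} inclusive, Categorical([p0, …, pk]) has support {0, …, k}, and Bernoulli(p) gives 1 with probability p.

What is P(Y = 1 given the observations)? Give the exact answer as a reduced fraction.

P(Y = 1 | obs) = 1/3

Enumerate traces; 16 have nonzero weight after conditioning:
  (Y=0, W=0, X=1, U=2, Z=0) weight 1/336
  (Y=0, W=0, X=1, U=2, Z=1) weight 1/168
  (Y=0, W=0, X=1, U=2, Z=2) weight 1/84
  (Y=0, W=0, X=1, U=2, Z=3) weight 1/336
  (Y=0, W=1, X=1, U=2, Z=0) weight 1/336
  (Y=0, W=1, X=1, U=2, Z=1) weight 1/168
  (Y=0, W=1, X=1, U=2, Z=2) weight 1/84
  (Y=0, W=1, X=1, U=2, Z=3) weight 1/336
  (Y=1, W=0, X=0, U=2, Z=0) weight 1/1344
  … 7 more
Group by Y:
  weight(Y=0) = 1/21
  weight(Y=1) = 1/42
Total weight = 1/21 + 1/42 = 1/14
P(Y=0 | obs) = 1/21 / 1/14 = 2/3
P(Y=1 | obs) = 1/42 / 1/14 = 1/3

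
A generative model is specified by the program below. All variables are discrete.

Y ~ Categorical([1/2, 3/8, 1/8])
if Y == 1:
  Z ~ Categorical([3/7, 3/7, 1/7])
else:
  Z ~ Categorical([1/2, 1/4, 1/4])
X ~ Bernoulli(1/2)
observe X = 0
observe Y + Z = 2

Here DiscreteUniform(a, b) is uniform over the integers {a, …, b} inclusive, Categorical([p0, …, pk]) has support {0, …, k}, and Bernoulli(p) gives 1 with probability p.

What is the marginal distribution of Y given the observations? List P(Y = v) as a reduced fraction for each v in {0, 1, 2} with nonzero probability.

Enumerate traces; 3 have nonzero weight after conditioning:
  (Y=0, Z=2, X=0) weight 1/16
  (Y=1, Z=1, X=0) weight 9/112
  (Y=2, Z=0, X=0) weight 1/32
Group by Y:
  weight(Y=0) = 1/16
  weight(Y=1) = 9/112
  weight(Y=2) = 1/32
Total weight = 1/16 + 9/112 + 1/32 = 39/224
P(Y=0 | obs) = 1/16 / 39/224 = 14/39
P(Y=1 | obs) = 9/112 / 39/224 = 6/13
P(Y=2 | obs) = 1/32 / 39/224 = 7/39

P(Y=0) = 14/39, P(Y=1) = 6/13, P(Y=2) = 7/39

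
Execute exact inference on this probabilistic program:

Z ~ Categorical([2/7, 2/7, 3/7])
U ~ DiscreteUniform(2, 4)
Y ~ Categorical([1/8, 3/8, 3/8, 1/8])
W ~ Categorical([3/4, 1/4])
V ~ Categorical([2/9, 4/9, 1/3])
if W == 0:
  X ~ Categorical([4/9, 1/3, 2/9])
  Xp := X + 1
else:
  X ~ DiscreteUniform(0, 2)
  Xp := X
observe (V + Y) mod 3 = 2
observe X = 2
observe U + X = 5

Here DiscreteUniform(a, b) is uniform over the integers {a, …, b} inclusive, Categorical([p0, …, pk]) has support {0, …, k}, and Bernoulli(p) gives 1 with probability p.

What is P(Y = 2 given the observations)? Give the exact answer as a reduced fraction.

P(Y = 2 | obs) = 1/4

Enumerate traces; 24 have nonzero weight after conditioning:
  (Z=0, U=3, Y=0, W=0, V=2, X=2) weight 1/1512
  (Z=0, U=3, Y=0, W=1, V=2, X=2) weight 1/3024
  (Z=0, U=3, Y=1, W=0, V=1, X=2) weight 1/378
  (Z=0, U=3, Y=1, W=1, V=1, X=2) weight 1/756
  (Z=0, U=3, Y=2, W=0, V=0, X=2) weight 1/756
  (Z=0, U=3, Y=2, W=1, V=0, X=2) weight 1/1512
  (Z=0, U=3, Y=3, W=0, V=2, X=2) weight 1/1512
  (Z=0, U=3, Y=3, W=1, V=2, X=2) weight 1/3024
  … 16 more
Group by Y:
  weight(Y=0) = 1/288
  weight(Y=1) = 1/72
  weight(Y=2) = 1/144
  weight(Y=3) = 1/288
Total weight = 1/288 + 1/72 + 1/144 + 1/288 = 1/36
P(Y=0 | obs) = 1/288 / 1/36 = 1/8
P(Y=1 | obs) = 1/72 / 1/36 = 1/2
P(Y=2 | obs) = 1/144 / 1/36 = 1/4
P(Y=3 | obs) = 1/288 / 1/36 = 1/8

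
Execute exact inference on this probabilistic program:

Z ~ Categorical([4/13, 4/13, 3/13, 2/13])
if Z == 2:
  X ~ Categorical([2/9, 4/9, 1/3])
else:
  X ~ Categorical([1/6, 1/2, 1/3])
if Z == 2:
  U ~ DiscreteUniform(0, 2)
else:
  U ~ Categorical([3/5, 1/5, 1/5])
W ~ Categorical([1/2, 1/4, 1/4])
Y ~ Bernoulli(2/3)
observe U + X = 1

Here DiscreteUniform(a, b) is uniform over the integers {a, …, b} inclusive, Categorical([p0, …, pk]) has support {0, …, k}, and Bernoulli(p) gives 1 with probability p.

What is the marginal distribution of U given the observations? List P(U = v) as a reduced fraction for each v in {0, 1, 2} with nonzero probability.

P(U=0) = 31/36, P(U=1) = 5/36

Enumerate traces; 48 have nonzero weight after conditioning:
  (Z=0, X=0, U=1, W=0, Y=0) weight 1/585
  (Z=0, X=0, U=1, W=0, Y=1) weight 2/585
  (Z=0, X=0, U=1, W=1, Y=0) weight 1/1170
  (Z=0, X=0, U=1, W=1, Y=1) weight 1/585
  (Z=0, X=0, U=1, W=2, Y=0) weight 1/1170
  (Z=0, X=0, U=1, W=2, Y=1) weight 1/585
  (Z=0, X=1, U=0, W=0, Y=0) weight 1/65
  (Z=0, X=1, U=0, W=0, Y=1) weight 2/65
  … 40 more
Group by U:
  weight(U=0) = 31/117
  weight(U=1) = 5/117
Total weight = 31/117 + 5/117 = 4/13
P(U=0 | obs) = 31/117 / 4/13 = 31/36
P(U=1 | obs) = 5/117 / 4/13 = 5/36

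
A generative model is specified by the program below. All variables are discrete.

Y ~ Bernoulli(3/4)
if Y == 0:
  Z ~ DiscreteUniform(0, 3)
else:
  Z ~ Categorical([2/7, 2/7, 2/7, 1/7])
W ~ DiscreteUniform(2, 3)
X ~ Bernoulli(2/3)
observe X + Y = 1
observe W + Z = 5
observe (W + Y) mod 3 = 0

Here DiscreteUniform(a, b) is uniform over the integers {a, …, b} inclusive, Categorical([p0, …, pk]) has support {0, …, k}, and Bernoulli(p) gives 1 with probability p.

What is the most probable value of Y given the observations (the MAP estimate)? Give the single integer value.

Enumerate traces; 2 have nonzero weight after conditioning:
  (Y=0, Z=2, W=3, X=1) weight 1/48
  (Y=1, Z=3, W=2, X=0) weight 1/56
Group by Y:
  weight(Y=0) = 1/48
  weight(Y=1) = 1/56
Total weight = 1/48 + 1/56 = 13/336
P(Y=0 | obs) = 1/48 / 13/336 = 7/13
P(Y=1 | obs) = 1/56 / 13/336 = 6/13
argmax = 0

argmax_v P(Y = v | obs) = 0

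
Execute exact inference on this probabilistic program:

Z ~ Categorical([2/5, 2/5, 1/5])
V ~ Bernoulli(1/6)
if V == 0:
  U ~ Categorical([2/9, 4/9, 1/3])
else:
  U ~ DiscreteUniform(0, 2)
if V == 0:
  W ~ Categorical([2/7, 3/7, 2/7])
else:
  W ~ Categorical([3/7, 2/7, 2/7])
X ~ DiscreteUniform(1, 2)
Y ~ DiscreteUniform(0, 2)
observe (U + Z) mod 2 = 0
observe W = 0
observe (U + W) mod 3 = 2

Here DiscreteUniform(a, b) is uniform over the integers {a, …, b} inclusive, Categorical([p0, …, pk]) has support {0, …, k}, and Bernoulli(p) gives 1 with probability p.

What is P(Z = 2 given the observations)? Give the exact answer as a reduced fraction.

P(Z = 2 | obs) = 1/3

Enumerate traces; 24 have nonzero weight after conditioning:
  (Z=0, V=0, U=2, W=0, X=1, Y=0) weight 1/189
  (Z=0, V=0, U=2, W=0, X=1, Y=1) weight 1/189
  (Z=0, V=0, U=2, W=0, X=1, Y=2) weight 1/189
  (Z=0, V=0, U=2, W=0, X=2, Y=0) weight 1/189
  (Z=0, V=0, U=2, W=0, X=2, Y=1) weight 1/189
  (Z=0, V=0, U=2, W=0, X=2, Y=2) weight 1/189
  (Z=0, V=1, U=2, W=0, X=1, Y=0) weight 1/630
  (Z=0, V=1, U=2, W=0, X=1, Y=1) weight 1/630
  (Z=2, V=0, U=2, W=0, X=1, Y=0) weight 1/378
  … 15 more
Group by Z:
  weight(Z=0) = 13/315
  weight(Z=2) = 13/630
Total weight = 13/315 + 13/630 = 13/210
P(Z=0 | obs) = 13/315 / 13/210 = 2/3
P(Z=2 | obs) = 13/630 / 13/210 = 1/3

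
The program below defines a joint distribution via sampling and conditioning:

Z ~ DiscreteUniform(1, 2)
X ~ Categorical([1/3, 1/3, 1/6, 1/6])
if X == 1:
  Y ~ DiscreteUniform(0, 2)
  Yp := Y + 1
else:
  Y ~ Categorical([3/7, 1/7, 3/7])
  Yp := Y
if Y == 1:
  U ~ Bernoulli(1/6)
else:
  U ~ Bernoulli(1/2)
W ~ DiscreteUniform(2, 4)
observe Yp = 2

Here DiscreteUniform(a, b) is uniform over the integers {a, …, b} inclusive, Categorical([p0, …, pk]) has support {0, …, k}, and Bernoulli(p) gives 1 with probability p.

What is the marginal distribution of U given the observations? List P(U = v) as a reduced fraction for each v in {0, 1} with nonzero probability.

Enumerate traces; 48 have nonzero weight after conditioning:
  (Z=1, X=0, Y=2, U=0, W=2) weight 1/84
  (Z=1, X=0, Y=2, U=0, W=3) weight 1/84
  (Z=1, X=0, Y=2, U=0, W=4) weight 1/84
  (Z=1, X=0, Y=2, U=1, W=2) weight 1/84
  (Z=1, X=0, Y=2, U=1, W=3) weight 1/84
  (Z=1, X=0, Y=2, U=1, W=4) weight 1/84
  (Z=1, X=1, Y=1, U=0, W=2) weight 5/324
  (Z=1, X=1, Y=1, U=0, W=3) weight 5/324
  … 40 more
Group by U:
  weight(U=0) = 89/378
  weight(U=1) = 61/378
Total weight = 89/378 + 61/378 = 25/63
P(U=0 | obs) = 89/378 / 25/63 = 89/150
P(U=1 | obs) = 61/378 / 25/63 = 61/150

P(U=0) = 89/150, P(U=1) = 61/150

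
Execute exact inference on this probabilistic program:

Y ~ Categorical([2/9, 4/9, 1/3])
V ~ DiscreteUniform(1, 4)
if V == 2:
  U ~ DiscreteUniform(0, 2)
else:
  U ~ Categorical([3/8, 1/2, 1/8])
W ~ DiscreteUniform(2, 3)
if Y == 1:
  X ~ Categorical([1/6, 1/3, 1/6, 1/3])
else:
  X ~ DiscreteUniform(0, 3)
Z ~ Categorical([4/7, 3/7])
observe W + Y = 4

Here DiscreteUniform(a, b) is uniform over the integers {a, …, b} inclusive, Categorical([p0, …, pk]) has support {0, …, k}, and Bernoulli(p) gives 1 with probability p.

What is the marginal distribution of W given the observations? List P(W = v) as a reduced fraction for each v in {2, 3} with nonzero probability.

P(W=2) = 3/7, P(W=3) = 4/7

Enumerate traces; 192 have nonzero weight after conditioning:
  (Y=1, V=1, U=0, W=3, X=0, Z=0) weight 1/504
  (Y=1, V=1, U=0, W=3, X=0, Z=1) weight 1/672
  (Y=1, V=1, U=0, W=3, X=1, Z=0) weight 1/252
  (Y=1, V=1, U=0, W=3, X=1, Z=1) weight 1/336
  (Y=1, V=1, U=0, W=3, X=2, Z=0) weight 1/504
  (Y=1, V=1, U=0, W=3, X=2, Z=1) weight 1/672
  (Y=1, V=1, U=0, W=3, X=3, Z=0) weight 1/252
  (Y=1, V=1, U=0, W=3, X=3, Z=1) weight 1/336
  (Y=2, V=1, U=0, W=2, X=0, Z=0) weight 1/448
  … 183 more
Group by W:
  weight(W=2) = 1/6
  weight(W=3) = 2/9
Total weight = 1/6 + 2/9 = 7/18
P(W=2 | obs) = 1/6 / 7/18 = 3/7
P(W=3 | obs) = 2/9 / 7/18 = 4/7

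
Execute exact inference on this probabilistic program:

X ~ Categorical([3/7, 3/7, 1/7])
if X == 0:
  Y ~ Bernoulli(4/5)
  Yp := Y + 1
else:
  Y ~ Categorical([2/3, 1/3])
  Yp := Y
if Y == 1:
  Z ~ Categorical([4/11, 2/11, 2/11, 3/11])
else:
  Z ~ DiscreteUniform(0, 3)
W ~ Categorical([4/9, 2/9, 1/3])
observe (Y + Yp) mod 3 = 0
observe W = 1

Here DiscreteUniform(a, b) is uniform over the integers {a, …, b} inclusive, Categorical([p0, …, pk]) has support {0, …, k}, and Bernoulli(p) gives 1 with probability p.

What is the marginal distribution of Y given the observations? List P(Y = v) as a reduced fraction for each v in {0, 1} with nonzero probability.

P(Y=0) = 10/19, P(Y=1) = 9/19

Enumerate traces; 12 have nonzero weight after conditioning:
  (X=0, Y=1, Z=0, W=1) weight 32/1155
  (X=0, Y=1, Z=1, W=1) weight 16/1155
  (X=0, Y=1, Z=2, W=1) weight 16/1155
  (X=0, Y=1, Z=3, W=1) weight 8/385
  (X=1, Y=0, Z=0, W=1) weight 1/63
  (X=1, Y=0, Z=1, W=1) weight 1/63
  (X=1, Y=0, Z=2, W=1) weight 1/63
  (X=1, Y=0, Z=3, W=1) weight 1/63
  … 4 more
Group by Y:
  weight(Y=0) = 16/189
  weight(Y=1) = 8/105
Total weight = 16/189 + 8/105 = 152/945
P(Y=0 | obs) = 16/189 / 152/945 = 10/19
P(Y=1 | obs) = 8/105 / 152/945 = 9/19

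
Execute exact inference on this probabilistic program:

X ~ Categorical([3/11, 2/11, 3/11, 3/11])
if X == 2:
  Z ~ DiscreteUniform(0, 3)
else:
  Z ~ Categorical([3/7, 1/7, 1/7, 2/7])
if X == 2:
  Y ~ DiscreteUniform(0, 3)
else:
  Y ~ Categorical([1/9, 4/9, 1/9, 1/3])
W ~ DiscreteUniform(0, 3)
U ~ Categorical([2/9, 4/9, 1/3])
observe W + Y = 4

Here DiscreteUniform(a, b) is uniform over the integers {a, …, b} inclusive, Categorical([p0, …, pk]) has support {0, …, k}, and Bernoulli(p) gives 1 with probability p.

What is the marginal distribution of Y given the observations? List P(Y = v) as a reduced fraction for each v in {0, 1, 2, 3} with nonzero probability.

P(Y=1) = 155/337, P(Y=2) = 59/337, P(Y=3) = 123/337

Enumerate traces; 144 have nonzero weight after conditioning:
  (X=0, Z=0, Y=1, W=3, U=0) weight 2/693
  (X=0, Z=0, Y=1, W=3, U=1) weight 4/693
  (X=0, Z=0, Y=1, W=3, U=2) weight 1/231
  (X=0, Z=0, Y=2, W=2, U=0) weight 1/1386
  (X=0, Z=0, Y=2, W=2, U=1) weight 1/693
  (X=0, Z=0, Y=2, W=2, U=2) weight 1/924
  (X=0, Z=0, Y=3, W=1, U=0) weight 1/462
  (X=0, Z=0, Y=3, W=1, U=1) weight 1/231
  … 136 more
Group by Y:
  weight(Y=1) = 155/1584
  weight(Y=2) = 59/1584
  weight(Y=3) = 41/528
Total weight = 155/1584 + 59/1584 + 41/528 = 337/1584
P(Y=1 | obs) = 155/1584 / 337/1584 = 155/337
P(Y=2 | obs) = 59/1584 / 337/1584 = 59/337
P(Y=3 | obs) = 41/528 / 337/1584 = 123/337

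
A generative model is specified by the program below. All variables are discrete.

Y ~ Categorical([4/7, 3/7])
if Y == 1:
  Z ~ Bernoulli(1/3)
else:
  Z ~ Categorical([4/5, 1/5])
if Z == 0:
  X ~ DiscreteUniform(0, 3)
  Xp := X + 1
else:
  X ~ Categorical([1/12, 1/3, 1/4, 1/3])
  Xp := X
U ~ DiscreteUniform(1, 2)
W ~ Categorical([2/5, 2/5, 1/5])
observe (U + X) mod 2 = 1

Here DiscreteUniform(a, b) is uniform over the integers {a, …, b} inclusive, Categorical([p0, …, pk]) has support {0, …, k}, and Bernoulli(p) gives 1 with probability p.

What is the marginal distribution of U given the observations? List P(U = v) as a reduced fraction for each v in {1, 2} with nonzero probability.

P(U=1) = 16/35, P(U=2) = 19/35

Enumerate traces; 48 have nonzero weight after conditioning:
  (Y=0, Z=0, X=0, U=1, W=0) weight 4/175
  (Y=0, Z=0, X=0, U=1, W=1) weight 4/175
  (Y=0, Z=0, X=0, U=1, W=2) weight 2/175
  (Y=0, Z=0, X=1, U=2, W=0) weight 4/175
  (Y=0, Z=0, X=1, U=2, W=1) weight 4/175
  (Y=0, Z=0, X=1, U=2, W=2) weight 2/175
  (Y=0, Z=0, X=2, U=1, W=0) weight 4/175
  (Y=0, Z=0, X=2, U=1, W=1) weight 4/175
  … 40 more
Group by U:
  weight(U=1) = 8/35
  weight(U=2) = 19/70
Total weight = 8/35 + 19/70 = 1/2
P(U=1 | obs) = 8/35 / 1/2 = 16/35
P(U=2 | obs) = 19/70 / 1/2 = 19/35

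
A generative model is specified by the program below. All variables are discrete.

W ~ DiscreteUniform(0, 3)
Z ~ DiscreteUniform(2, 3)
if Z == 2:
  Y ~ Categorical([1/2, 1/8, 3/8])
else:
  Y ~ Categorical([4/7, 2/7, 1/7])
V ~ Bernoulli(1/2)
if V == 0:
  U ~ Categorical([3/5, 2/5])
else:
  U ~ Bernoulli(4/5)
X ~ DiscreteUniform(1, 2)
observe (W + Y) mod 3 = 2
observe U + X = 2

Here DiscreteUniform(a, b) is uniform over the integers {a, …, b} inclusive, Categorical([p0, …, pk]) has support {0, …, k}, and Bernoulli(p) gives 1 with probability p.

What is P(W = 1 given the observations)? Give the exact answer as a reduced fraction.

Enumerate traces; 32 have nonzero weight after conditioning:
  (W=0, Z=2, Y=2, V=0, U=0, X=2) weight 9/1280
  (W=0, Z=2, Y=2, V=0, U=1, X=1) weight 3/640
  (W=0, Z=2, Y=2, V=1, U=0, X=2) weight 3/1280
  (W=0, Z=2, Y=2, V=1, U=1, X=1) weight 3/320
  (W=0, Z=3, Y=2, V=0, U=0, X=2) weight 3/1120
  (W=0, Z=3, Y=2, V=0, U=1, X=1) weight 1/560
  (W=0, Z=3, Y=2, V=1, U=0, X=2) weight 1/1120
  (W=0, Z=3, Y=2, V=1, U=1, X=1) weight 1/280
  (W=1, Z=2, Y=1, V=0, U=0, X=2) weight 3/1280
  (W=2, Z=2, Y=0, V=0, U=0, X=2) weight 3/320
  … 22 more
Group by W:
  weight(W=0) = 29/896
  weight(W=1) = 23/896
  weight(W=2) = 15/224
  weight(W=3) = 29/896
Total weight = 29/896 + 23/896 + 15/224 + 29/896 = 141/896
P(W=0 | obs) = 29/896 / 141/896 = 29/141
P(W=1 | obs) = 23/896 / 141/896 = 23/141
P(W=2 | obs) = 15/224 / 141/896 = 20/47
P(W=3 | obs) = 29/896 / 141/896 = 29/141

P(W = 1 | obs) = 23/141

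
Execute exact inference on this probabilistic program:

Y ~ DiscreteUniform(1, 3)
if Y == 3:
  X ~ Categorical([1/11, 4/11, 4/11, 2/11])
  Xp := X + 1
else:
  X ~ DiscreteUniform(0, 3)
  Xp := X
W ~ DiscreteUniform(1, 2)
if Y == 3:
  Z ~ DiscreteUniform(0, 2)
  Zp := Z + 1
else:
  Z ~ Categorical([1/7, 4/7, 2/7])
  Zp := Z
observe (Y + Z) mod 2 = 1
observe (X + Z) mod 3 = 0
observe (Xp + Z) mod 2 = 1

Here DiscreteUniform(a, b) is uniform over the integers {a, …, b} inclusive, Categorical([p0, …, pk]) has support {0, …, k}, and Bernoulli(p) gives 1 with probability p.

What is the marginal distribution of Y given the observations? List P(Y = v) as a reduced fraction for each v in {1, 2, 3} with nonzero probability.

Enumerate traces; 8 have nonzero weight after conditioning:
  (Y=1, X=1, W=1, Z=2) weight 1/84
  (Y=1, X=1, W=2, Z=2) weight 1/84
  (Y=1, X=3, W=1, Z=0) weight 1/168
  (Y=1, X=3, W=2, Z=0) weight 1/168
  (Y=2, X=2, W=1, Z=1) weight 1/42
  (Y=2, X=2, W=2, Z=1) weight 1/42
  (Y=3, X=0, W=1, Z=0) weight 1/198
  (Y=3, X=0, W=2, Z=0) weight 1/198
Group by Y:
  weight(Y=1) = 1/28
  weight(Y=2) = 1/21
  weight(Y=3) = 1/99
Total weight = 1/28 + 1/21 + 1/99 = 37/396
P(Y=1 | obs) = 1/28 / 37/396 = 99/259
P(Y=2 | obs) = 1/21 / 37/396 = 132/259
P(Y=3 | obs) = 1/99 / 37/396 = 4/37

P(Y=1) = 99/259, P(Y=2) = 132/259, P(Y=3) = 4/37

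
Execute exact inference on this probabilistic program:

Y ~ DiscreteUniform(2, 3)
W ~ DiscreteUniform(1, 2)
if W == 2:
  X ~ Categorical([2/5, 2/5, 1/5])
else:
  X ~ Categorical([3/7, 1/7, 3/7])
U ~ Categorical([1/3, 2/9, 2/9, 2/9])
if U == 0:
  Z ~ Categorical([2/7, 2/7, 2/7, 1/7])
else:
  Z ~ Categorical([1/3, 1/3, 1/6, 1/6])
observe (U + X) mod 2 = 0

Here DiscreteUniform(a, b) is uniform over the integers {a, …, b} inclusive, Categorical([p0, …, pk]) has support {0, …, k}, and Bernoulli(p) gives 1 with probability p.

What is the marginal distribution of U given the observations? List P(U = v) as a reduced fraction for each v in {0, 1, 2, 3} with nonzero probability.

Enumerate traces; 96 have nonzero weight after conditioning:
  (Y=2, W=1, X=0, U=0, Z=0) weight 1/98
  (Y=2, W=1, X=0, U=0, Z=1) weight 1/98
  (Y=2, W=1, X=0, U=0, Z=2) weight 1/98
  (Y=2, W=1, X=0, U=0, Z=3) weight 1/196
  (Y=2, W=1, X=0, U=2, Z=0) weight 1/126
  (Y=2, W=1, X=0, U=2, Z=1) weight 1/126
  (Y=2, W=1, X=0, U=2, Z=2) weight 1/252
  (Y=2, W=1, X=0, U=2, Z=3) weight 1/252
  (Y=2, W=1, X=1, U=1, Z=0) weight 1/378
  (Y=2, W=1, X=1, U=3, Z=0) weight 1/378
  … 86 more
Group by U:
  weight(U=0) = 17/70
  weight(U=1) = 19/315
  weight(U=2) = 17/105
  weight(U=3) = 19/315
Total weight = 17/70 + 19/315 + 17/105 + 19/315 = 331/630
P(U=0 | obs) = 17/70 / 331/630 = 153/331
P(U=1 | obs) = 19/315 / 331/630 = 38/331
P(U=2 | obs) = 17/105 / 331/630 = 102/331
P(U=3 | obs) = 19/315 / 331/630 = 38/331

P(U=0) = 153/331, P(U=1) = 38/331, P(U=2) = 102/331, P(U=3) = 38/331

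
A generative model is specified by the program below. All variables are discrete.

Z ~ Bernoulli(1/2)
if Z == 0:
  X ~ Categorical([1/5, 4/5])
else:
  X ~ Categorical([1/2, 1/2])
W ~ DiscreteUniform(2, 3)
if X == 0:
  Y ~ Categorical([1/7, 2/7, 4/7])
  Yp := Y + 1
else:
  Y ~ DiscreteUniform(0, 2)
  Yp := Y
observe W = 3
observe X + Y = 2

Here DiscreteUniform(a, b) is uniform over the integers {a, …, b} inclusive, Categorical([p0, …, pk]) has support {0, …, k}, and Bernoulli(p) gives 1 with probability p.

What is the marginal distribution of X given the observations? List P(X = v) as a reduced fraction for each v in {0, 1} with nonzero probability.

Enumerate traces; 4 have nonzero weight after conditioning:
  (Z=0, X=0, W=3, Y=2) weight 1/35
  (Z=0, X=1, W=3, Y=1) weight 1/15
  (Z=1, X=0, W=3, Y=2) weight 1/14
  (Z=1, X=1, W=3, Y=1) weight 1/24
Group by X:
  weight(X=0) = 1/10
  weight(X=1) = 13/120
Total weight = 1/10 + 13/120 = 5/24
P(X=0 | obs) = 1/10 / 5/24 = 12/25
P(X=1 | obs) = 13/120 / 5/24 = 13/25

P(X=0) = 12/25, P(X=1) = 13/25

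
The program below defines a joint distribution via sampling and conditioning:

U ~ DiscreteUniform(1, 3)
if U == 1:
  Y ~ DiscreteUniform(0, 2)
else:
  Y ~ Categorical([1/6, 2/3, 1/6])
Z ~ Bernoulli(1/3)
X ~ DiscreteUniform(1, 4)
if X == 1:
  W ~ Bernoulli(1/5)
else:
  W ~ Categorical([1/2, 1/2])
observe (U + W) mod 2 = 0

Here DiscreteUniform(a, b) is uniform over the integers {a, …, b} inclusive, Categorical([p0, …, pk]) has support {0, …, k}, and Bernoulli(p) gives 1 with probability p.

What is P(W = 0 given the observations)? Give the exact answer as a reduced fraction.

P(W = 0 | obs) = 23/57

Enumerate traces; 72 have nonzero weight after conditioning:
  (U=1, Y=0, Z=0, X=1, W=1) weight 1/270
  (U=1, Y=0, Z=0, X=2, W=1) weight 1/108
  (U=1, Y=0, Z=0, X=3, W=1) weight 1/108
  (U=1, Y=0, Z=0, X=4, W=1) weight 1/108
  (U=1, Y=0, Z=1, X=1, W=1) weight 1/540
  (U=1, Y=0, Z=1, X=2, W=1) weight 1/216
  (U=1, Y=0, Z=1, X=3, W=1) weight 1/216
  (U=1, Y=0, Z=1, X=4, W=1) weight 1/216
  (U=2, Y=0, Z=0, X=1, W=0) weight 1/135
  … 63 more
Group by W:
  weight(W=0) = 23/120
  weight(W=1) = 17/60
Total weight = 23/120 + 17/60 = 19/40
P(W=0 | obs) = 23/120 / 19/40 = 23/57
P(W=1 | obs) = 17/60 / 19/40 = 34/57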